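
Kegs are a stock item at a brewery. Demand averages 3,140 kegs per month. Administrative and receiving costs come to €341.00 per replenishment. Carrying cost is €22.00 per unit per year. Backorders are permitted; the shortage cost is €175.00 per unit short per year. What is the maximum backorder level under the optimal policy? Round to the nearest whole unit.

Annual demand D = 3,140 × 12 = 37,680.
With planned backorders, Q* = √(2DS/H) · √((H+B)/B).
√(2DS/H) = √(2 × 37,680 × 341 / 22) = 1080.777.
√((H+B)/B) = √((22+175)/175) = 1.0610.
Q* ≈ 1146.702.
S* = Q* · H/(H+B) = 1146.702 × 22/197 ≈ 128.058.

S* ≈ 128 kegs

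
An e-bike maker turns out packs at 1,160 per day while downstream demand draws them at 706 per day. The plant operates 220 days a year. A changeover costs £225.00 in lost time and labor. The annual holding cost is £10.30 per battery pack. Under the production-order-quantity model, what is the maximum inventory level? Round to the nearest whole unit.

Annual demand D = 706 × 220 = 155,320.
Production build-up factor (1 − d/p) = 1 − 706/1,160 = 0.3914.
Q* = √(2DS / (H(1 − d/p))) = √(2 × 155,320 × 225 / (10.3 × 0.3914)).
= √(69,894,000 / 4.0312) ≈ 4163.920.
Maximum inventory = Q*(1 − d/p) = 4163.920 × 0.3914 ≈ 1629.672.

I_max ≈ 1,630 packs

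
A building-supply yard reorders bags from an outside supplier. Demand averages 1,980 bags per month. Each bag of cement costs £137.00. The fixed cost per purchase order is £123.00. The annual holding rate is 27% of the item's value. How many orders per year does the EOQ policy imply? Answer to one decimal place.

N ≈ 59.8 orders per year

Annual demand D = 1,980 × 12 = 23,760.
Holding cost H = 0.27 × £137.00 = £36.9900 per unit per year.
EOQ = √(2DS/H) = √(2 × 23,760 × 123 / 36.99) ≈ 397.51.
Orders per year = D / Q* = 23,760 / 397.51 ≈ 59.772.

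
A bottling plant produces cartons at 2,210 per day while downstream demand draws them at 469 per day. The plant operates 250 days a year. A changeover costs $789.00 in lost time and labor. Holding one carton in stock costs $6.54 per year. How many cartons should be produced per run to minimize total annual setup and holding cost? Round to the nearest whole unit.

Q* ≈ 5,993 cartons

Annual demand D = 469 × 250 = 117,250.
Production build-up factor (1 − d/p) = 1 − 469/2,210 = 0.7878.
Q* = √(2DS / (H(1 − d/p))) = √(2 × 117,250 × 789 / (6.54 × 0.7878)).
= √(185,020,500 / 5.1521) ≈ 5992.635.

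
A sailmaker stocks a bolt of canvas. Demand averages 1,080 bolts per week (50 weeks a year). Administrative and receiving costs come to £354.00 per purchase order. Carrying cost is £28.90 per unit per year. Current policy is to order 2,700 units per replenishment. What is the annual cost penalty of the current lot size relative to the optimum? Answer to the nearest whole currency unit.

Annual demand D = 1,080 × 50 = 54,000.
EOQ = √(2DS/H) = √(2 × 54,000 × 354 / 28.9) ≈ 1150.18.
Cost at Q* = (D/Q*)S + (Q*/2)H = √(2DSH) ≈ £33,240.11.
Cost at Q = 2,700: (54,000/2,700)×354 + (2,700/2)×28.9 = £7,080.00 + £39,015.00 = £46,095.00.
Excess = £46,095.00 − £33,240.11 = £12,854.89.

Extra cost ≈ £12,855 per year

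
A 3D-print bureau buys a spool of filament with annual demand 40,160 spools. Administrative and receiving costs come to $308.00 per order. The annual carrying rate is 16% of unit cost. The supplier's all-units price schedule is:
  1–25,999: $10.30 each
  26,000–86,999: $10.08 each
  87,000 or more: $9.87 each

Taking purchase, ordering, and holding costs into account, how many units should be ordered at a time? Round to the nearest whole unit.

Holding cost per unit per year at price C is H = 0.16·C.
Evaluate total cost at each tier's feasible EOQ or, if the EOQ is below the tier, at the tier's minimum quantity.
EOQ at $10.30 = 3874.4 (feasible in tier 1): TC = 40,160×$10.30 + (40,160/3874.4)×308 + (3874.4/2)×0.16×$10.30 = $420,033.07.
EOQ at $10.08 = 3916.5 < 26000, so use break Q=26000: TC = 40,160×$10.08 + (40,160/26000.0)×308 + (26000.0/2)×0.16×$10.08 = $426,254.94.
EOQ at $9.87 = 3957.9 < 87000, so use break Q=87000: TC = 40,160×$9.87 + (40,160/87000.0)×308 + (87000.0/2)×0.16×$9.87 = $465,216.58.
Lowest total cost is $420,033.07 at Q = 3874.4.

Q* ≈ 3,874 spools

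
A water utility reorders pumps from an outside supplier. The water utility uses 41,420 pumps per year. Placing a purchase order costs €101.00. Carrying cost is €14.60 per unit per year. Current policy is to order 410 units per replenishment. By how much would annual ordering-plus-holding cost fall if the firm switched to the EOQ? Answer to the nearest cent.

EOQ = √(2DS/H) = √(2 × 41,420 × 101 / 14.6) ≈ 757.01.
Cost at Q* = (D/Q*)S + (Q*/2)H = √(2DSH) ≈ €11,052.41.
Cost at Q = 410: (41,420/410)×101 + (410/2)×14.6 = €10,203.46 + €2,993.00 = €13,196.46.
Excess = €13,196.46 − €11,052.41 = €2,144.05.

Extra cost ≈ €2,144.05 per year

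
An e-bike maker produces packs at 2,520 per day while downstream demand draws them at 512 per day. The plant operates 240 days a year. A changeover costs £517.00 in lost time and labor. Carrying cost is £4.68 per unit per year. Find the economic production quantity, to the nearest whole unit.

Q* ≈ 5,837 packs

Annual demand D = 512 × 240 = 122,880.
Production build-up factor (1 − d/p) = 1 − 512/2,520 = 0.7968.
Q* = √(2DS / (H(1 − d/p))) = √(2 × 122,880 × 517 / (4.68 × 0.7968)).
= √(127,057,920 / 3.7291) ≈ 5837.090.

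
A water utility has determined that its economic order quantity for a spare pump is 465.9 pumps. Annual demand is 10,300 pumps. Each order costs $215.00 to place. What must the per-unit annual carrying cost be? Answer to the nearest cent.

Invert the EOQ relation Q*² = 2DS/H.
From Q* = √(2DS/H): H = 2DS / Q*² = 2 × 10,300 × 215 / 465.9² = 20.4042.

H ≈ $20.40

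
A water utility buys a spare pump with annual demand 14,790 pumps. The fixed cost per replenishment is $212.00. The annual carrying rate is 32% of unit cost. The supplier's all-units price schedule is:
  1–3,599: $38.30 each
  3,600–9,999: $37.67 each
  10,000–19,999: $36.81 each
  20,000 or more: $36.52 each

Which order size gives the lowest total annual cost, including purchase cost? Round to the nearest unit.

Q* ≈ 715 pumps

Holding cost per unit per year at price C is H = 0.32·C.
Evaluate total cost at each tier's feasible EOQ or, if the EOQ is below the tier, at the tier's minimum quantity.
EOQ at $38.30 = 715.3 (feasible in tier 1): TC = 14,790×$38.30 + (14,790/715.3)×212 + (715.3/2)×0.32×$38.30 = $575,223.81.
EOQ at $37.67 = 721.3 < 3600, so use break Q=3600: TC = 14,790×$37.67 + (14,790/3600.0)×212 + (3600.0/2)×0.32×$37.67 = $579,708.19.
EOQ at $36.81 = 729.6 < 10000, so use break Q=10000: TC = 14,790×$36.81 + (14,790/10000.0)×212 + (10000.0/2)×0.32×$36.81 = $603,629.45.
EOQ at $36.52 = 732.5 < 20000, so use break Q=20000: TC = 14,790×$36.52 + (14,790/20000.0)×212 + (20000.0/2)×0.32×$36.52 = $657,151.57.
Lowest total cost is $575,223.81 at Q = 715.3.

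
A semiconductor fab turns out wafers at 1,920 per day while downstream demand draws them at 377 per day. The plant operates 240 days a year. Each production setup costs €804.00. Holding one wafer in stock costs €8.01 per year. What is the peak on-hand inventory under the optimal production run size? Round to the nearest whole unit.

Annual demand D = 377 × 240 = 90,480.
Production build-up factor (1 − d/p) = 1 − 377/1,920 = 0.8036.
Q* = √(2DS / (H(1 − d/p))) = √(2 × 90,480 × 804 / (8.01 × 0.8036)).
= √(145,491,840 / 6.4372) ≈ 4754.126.
Maximum inventory = Q*(1 − d/p) = 4754.126 × 0.8036 ≈ 3820.634.

I_max ≈ 3,821 wafers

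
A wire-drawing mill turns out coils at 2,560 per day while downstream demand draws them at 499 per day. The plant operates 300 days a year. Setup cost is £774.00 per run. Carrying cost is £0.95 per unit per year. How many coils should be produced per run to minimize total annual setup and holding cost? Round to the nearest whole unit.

Annual demand D = 499 × 300 = 149,700.
Production build-up factor (1 − d/p) = 1 − 499/2,560 = 0.8051.
Q* = √(2DS / (H(1 − d/p))) = √(2 × 149,700 × 774 / (0.95 × 0.8051)).
= √(231,735,600 / 0.7648) ≈ 17406.665.

Q* ≈ 17,407 coils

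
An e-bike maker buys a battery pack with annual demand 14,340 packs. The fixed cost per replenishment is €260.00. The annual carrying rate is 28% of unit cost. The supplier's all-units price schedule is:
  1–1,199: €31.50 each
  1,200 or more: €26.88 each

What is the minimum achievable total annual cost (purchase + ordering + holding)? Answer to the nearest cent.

Holding cost per unit per year at price C is H = 0.28·C.
Candidates are each tier's EOQ (if it falls in that tier) and each price-break quantity.
EOQ at €31.50 = 919.5 (feasible in tier 1): TC = 14,340×€31.50 + (14,340/919.5)×260 + (919.5/2)×0.28×€31.50 = €459,819.81.
EOQ at €26.88 = 995.4 < 1200, so use break Q=1200: TC = 14,340×€26.88 + (14,340/1200.0)×260 + (1200.0/2)×0.28×€26.88 = €393,082.04.
Lowest total cost among the candidates is at Q = 1200.0.

TC* ≈ €393,082.04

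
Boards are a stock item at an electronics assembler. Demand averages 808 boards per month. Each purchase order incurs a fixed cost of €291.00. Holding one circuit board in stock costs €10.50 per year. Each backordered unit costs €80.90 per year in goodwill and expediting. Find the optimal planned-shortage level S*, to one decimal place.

S* ≈ 89.5 boards

Annual demand D = 808 × 12 = 9,696.
With planned backorders, Q* = √(2DS/H) · √((H+B)/B).
√(2DS/H) = √(2 × 9,696 × 291 / 10.5) = 733.100.
√((H+B)/B) = √((10.5+80.9)/80.9) = 1.0629.
Q* ≈ 779.223.
S* = Q* · H/(H+B) = 779.223 × 10.5/91.4 ≈ 89.517.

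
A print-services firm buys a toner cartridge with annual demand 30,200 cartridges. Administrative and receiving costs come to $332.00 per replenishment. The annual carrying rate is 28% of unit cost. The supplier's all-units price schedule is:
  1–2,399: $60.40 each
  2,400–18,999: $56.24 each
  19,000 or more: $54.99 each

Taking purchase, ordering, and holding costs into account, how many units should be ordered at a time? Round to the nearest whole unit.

Holding cost per unit per year at price C is H = 0.28·C.
Evaluate total cost at each tier's feasible EOQ or, if the EOQ is below the tier, at the tier's minimum quantity.
EOQ at $60.40 = 1088.9 (feasible in tier 1): TC = 30,200×$60.40 + (30,200/1088.9)×332 + (1088.9/2)×0.28×$60.40 = $1,842,495.56.
EOQ at $56.24 = 1128.5 < 2400, so use break Q=2400: TC = 30,200×$56.24 + (30,200/2400.0)×332 + (2400.0/2)×0.28×$56.24 = $1,721,522.31.
EOQ at $54.99 = 1141.2 < 19000, so use break Q=19000: TC = 30,200×$54.99 + (30,200/19000.0)×332 + (19000.0/2)×0.28×$54.99 = $1,807,499.11.
Lowest total cost is $1,721,522.31 at Q = 2400.0.

Q* ≈ 2,400 cartridges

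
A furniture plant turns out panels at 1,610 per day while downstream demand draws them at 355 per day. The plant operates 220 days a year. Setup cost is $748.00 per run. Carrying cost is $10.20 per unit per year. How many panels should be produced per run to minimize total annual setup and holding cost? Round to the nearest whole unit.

Q* ≈ 3,833 panels

Annual demand D = 355 × 220 = 78,100.
Production build-up factor (1 − d/p) = 1 − 355/1,610 = 0.7795.
Q* = √(2DS / (H(1 − d/p))) = √(2 × 78,100 × 748 / (10.2 × 0.7795)).
= √(116,837,600 / 7.9509) ≈ 3833.384.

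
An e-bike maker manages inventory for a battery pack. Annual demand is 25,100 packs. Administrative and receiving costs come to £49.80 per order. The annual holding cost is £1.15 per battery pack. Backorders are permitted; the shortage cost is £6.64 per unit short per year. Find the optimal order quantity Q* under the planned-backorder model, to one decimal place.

Q* ≈ 1,597.0 packs

With planned backorders, Q* = √(2DS/H) · √((H+B)/B).
√(2DS/H) = √(2 × 25,100 × 49.8 / 1.15) = 1474.408.
√((H+B)/B) = √((1.15+6.64)/6.64) = 1.0831.
Q* ≈ 1596.990.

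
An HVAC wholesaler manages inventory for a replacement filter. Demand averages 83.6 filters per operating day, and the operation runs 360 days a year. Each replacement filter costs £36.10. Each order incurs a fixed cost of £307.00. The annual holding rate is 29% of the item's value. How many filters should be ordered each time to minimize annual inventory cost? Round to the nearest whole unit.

Annual demand D = 83.6 × 360 = 30,096.
Holding cost H = 0.29 × £36.10 = £10.4690 per unit per year.
EOQ = √(2DS / H) = √(2 × 30,096 × 307 / 10.469).
= √(18,478,944 / 10.469) = √1,765,110.7078 ≈ 1328.575.

Q* ≈ 1,329 filters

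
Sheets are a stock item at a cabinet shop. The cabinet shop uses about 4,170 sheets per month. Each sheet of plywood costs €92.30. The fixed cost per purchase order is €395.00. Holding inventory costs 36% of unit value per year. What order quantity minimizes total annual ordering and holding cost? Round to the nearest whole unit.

Annual demand D = 4,170 × 12 = 50,040.
Holding cost H = 0.36 × €92.30 = €33.2280 per unit per year.
EOQ = √(2DS / H) = √(2 × 50,040 × 395 / 33.228).
= √(39,531,600 / 33.228) = √1,189,707.4756 ≈ 1090.737.

Q* ≈ 1,091 sheets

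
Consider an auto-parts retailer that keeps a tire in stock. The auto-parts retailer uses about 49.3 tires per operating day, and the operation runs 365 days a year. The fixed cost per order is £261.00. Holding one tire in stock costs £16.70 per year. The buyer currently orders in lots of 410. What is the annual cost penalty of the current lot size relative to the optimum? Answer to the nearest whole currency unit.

Annual demand D = 49.3 × 365 = 17,994.5.
EOQ = √(2DS/H) = √(2 × 17,994.5 × 261 / 16.7) ≈ 749.98.
Cost at Q* = (D/Q*)S + (Q*/2)H = √(2DSH) ≈ £12,524.59.
Cost at Q = 410: (17,994.5/410)×261 + (410/2)×16.7 = £11,455.04 + £3,423.50 = £14,878.54.
Excess = £14,878.54 − £12,524.59 = £2,353.95.

Extra cost ≈ £2,354 per year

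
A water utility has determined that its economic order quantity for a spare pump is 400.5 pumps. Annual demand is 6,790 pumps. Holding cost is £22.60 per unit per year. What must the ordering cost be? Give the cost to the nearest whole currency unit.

S ≈ £267

Invert the EOQ relation Q*² = 2DS/H.
From Q* = √(2DS/H): S = Q*²H / (2D) = 400.5² × 22.6 / (2 × 6,790) = 266.9400.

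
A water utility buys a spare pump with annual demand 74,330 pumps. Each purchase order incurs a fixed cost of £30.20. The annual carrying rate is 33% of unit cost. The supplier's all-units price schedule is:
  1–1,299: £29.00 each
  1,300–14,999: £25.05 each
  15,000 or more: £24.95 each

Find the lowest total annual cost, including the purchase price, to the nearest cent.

Holding cost per unit per year at price C is H = 0.33·C.
Evaluate total cost at each tier's feasible EOQ or, if the EOQ is below the tier, at the tier's minimum quantity.
EOQ at £29.00 = 684.9 (feasible in tier 1): TC = 74,330×£29.00 + (74,330/684.9)×30.2 + (684.9/2)×0.33×£29.00 = £2,162,124.76.
EOQ at £25.05 = 737.0 < 1300, so use break Q=1300: TC = 74,330×£25.05 + (74,330/1300.0)×30.2 + (1300.0/2)×0.33×£25.05 = £1,869,066.47.
EOQ at £24.95 = 738.4 < 15000, so use break Q=15000: TC = 74,330×£24.95 + (74,330/15000.0)×30.2 + (15000.0/2)×0.33×£24.95 = £1,916,434.40.
Lowest total cost among the candidates is at Q = 1300.0.

TC* ≈ £1,869,066.47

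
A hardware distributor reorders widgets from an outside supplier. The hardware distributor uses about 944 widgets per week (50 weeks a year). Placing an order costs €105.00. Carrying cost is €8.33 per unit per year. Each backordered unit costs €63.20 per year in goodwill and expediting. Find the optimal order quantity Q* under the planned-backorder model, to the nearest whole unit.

Q* ≈ 1,160 widgets

Annual demand D = 944 × 50 = 47,200.
With planned backorders, Q* = √(2DS/H) · √((H+B)/B).
√(2DS/H) = √(2 × 47,200 × 105 / 8.33) = 1090.833.
√((H+B)/B) = √((8.33+63.2)/63.2) = 1.0639.
Q* ≈ 1160.496.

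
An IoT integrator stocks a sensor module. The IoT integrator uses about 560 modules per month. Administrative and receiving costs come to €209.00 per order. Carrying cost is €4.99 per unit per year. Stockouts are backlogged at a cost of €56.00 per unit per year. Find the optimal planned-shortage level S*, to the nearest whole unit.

S* ≈ 64 modules

Annual demand D = 560 × 12 = 6,720.
With planned backorders, Q* = √(2DS/H) · √((H+B)/B).
√(2DS/H) = √(2 × 6,720 × 209 / 4.99) = 750.279.
√((H+B)/B) = √((4.99+56)/56) = 1.0436.
Q* ≈ 782.993.
S* = Q* · H/(H+B) = 782.993 × 4.99/60.99 ≈ 64.062.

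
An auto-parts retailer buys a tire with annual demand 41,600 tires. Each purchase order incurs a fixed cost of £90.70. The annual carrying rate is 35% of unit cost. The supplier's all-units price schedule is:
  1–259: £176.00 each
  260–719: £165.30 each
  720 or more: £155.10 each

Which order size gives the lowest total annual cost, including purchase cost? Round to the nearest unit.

Q* ≈ 720 tires

Holding cost per unit per year at price C is H = 0.35·C.
Candidates are each tier's EOQ (if it falls in that tier) and each price-break quantity.
Tier 1 (£176.00): EOQ = 350.0 exceeds tier's upper bound 259, so this tier is dominated.
EOQ at £165.30 = 361.2 (feasible in tier 2): TC = 41,600×£165.30 + (41,600/361.2)×90.7 + (361.2/2)×0.35×£165.30 = £6,897,374.68.
EOQ at £155.10 = 372.8 < 720, so use break Q=720: TC = 41,600×£155.10 + (41,600/720.0)×90.7 + (720.0/2)×0.35×£155.10 = £6,476,943.04.
Lowest total cost is £6,476,943.04 at Q = 720.0.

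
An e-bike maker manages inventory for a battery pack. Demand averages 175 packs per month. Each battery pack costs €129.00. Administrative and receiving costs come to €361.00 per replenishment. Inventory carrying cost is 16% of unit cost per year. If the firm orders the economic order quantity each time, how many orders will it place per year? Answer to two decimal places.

Annual demand D = 175 × 12 = 2,100.
Holding cost H = 0.16 × €129.00 = €20.6400 per unit per year.
EOQ = √(2DS/H) = √(2 × 2,100 × 361 / 20.64) ≈ 271.03.
Orders per year = D / Q* = 2,100 / 271.03 ≈ 7.748.

N ≈ 7.75 orders per year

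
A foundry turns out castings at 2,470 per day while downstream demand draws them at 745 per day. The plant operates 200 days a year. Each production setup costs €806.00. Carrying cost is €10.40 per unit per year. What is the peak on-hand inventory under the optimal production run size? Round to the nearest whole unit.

Annual demand D = 745 × 200 = 149,000.
Production build-up factor (1 − d/p) = 1 − 745/2,470 = 0.6984.
Q* = √(2DS / (H(1 − d/p))) = √(2 × 149,000 × 806 / (10.4 × 0.6984)).
= √(240,188,000 / 7.2632) ≈ 5750.597.
Maximum inventory = Q*(1 − d/p) = 5750.597 × 0.6984 ≈ 4016.105.

I_max ≈ 4,016 castings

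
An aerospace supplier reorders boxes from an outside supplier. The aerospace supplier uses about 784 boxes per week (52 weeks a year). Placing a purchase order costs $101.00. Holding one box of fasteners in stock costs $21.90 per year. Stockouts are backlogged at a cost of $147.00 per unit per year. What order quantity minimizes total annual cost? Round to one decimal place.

Q* ≈ 657.3 boxes

Annual demand D = 784 × 52 = 40,768.
With planned backorders, Q* = √(2DS/H) · √((H+B)/B).
√(2DS/H) = √(2 × 40,768 × 101 / 21.9) = 613.216.
√((H+B)/B) = √((21.9+147)/147) = 1.0719.
Q* ≈ 657.309.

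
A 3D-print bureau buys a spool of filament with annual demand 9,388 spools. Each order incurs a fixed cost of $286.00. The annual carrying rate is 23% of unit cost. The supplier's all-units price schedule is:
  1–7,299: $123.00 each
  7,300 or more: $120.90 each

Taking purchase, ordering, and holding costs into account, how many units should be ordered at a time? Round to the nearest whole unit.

Holding cost per unit per year at price C is H = 0.23·C.
For each price level, check whether its EOQ is feasible; otherwise the best quantity at that price is the breakpoint.
EOQ at $123.00 = 435.7 (feasible in tier 1): TC = 9,388×$123.00 + (9,388/435.7)×286 + (435.7/2)×0.23×$123.00 = $1,167,049.40.
EOQ at $120.90 = 439.4 < 7300, so use break Q=7300: TC = 9,388×$120.90 + (9,388/7300.0)×286 + (7300.0/2)×0.23×$120.90 = $1,236,872.55.
Lowest total cost is $1,167,049.40 at Q = 435.7.

Q* ≈ 436 spools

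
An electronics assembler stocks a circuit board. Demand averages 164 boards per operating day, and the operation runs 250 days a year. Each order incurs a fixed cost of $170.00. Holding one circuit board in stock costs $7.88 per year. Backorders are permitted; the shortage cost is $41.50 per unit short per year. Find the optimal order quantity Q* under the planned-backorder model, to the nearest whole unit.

Q* ≈ 1,451 boards

Annual demand D = 164 × 250 = 41,000.
With planned backorders, Q* = √(2DS/H) · √((H+B)/B).
√(2DS/H) = √(2 × 41,000 × 170 / 7.88) = 1330.051.
√((H+B)/B) = √((7.88+41.5)/41.5) = 1.0908.
Q* ≈ 1450.841.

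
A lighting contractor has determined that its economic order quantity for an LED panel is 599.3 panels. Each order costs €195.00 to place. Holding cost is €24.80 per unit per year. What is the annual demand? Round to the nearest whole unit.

D ≈ 22,839 panels per year

Squaring Q* = √(2DS/H) gives Q*² = 2DS/H.
From Q* = √(2DS/H): D = Q*²H / (2S) = 599.3² × 24.8 / (2 × 195) = 22838.923.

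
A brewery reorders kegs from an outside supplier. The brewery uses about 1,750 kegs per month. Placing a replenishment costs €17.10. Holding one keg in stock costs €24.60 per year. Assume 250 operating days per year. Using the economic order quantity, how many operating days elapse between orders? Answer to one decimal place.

T ≈ 2.0 days

Annual demand D = 1,750 × 12 = 21,000.
Q* = √(2DS/H) = √(2 × 21,000 × 17.1 / 24.6) ≈ 170.87.
Cycle time = Q*/D × 250 = 170.87 / 21,000 × 250 ≈ 2.034 days.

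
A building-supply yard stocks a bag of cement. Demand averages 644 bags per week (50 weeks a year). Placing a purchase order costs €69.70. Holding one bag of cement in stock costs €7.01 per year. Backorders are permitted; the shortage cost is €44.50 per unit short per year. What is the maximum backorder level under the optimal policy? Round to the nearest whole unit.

Annual demand D = 644 × 50 = 32,200.
With planned backorders, Q* = √(2DS/H) · √((H+B)/B).
√(2DS/H) = √(2 × 32,200 × 69.7 / 7.01) = 800.203.
√((H+B)/B) = √((7.01+44.5)/44.5) = 1.0759.
Q* ≈ 860.927.
S* = Q* · H/(H+B) = 860.927 × 7.01/51.51 ≈ 117.164.

S* ≈ 117 bags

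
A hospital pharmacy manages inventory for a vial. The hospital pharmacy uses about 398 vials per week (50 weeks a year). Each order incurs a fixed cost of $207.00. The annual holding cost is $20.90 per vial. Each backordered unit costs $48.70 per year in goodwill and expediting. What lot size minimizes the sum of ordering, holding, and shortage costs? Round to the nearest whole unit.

Annual demand D = 398 × 50 = 19,900.
With planned backorders, Q* = √(2DS/H) · √((H+B)/B).
√(2DS/H) = √(2 × 19,900 × 207 / 20.9) = 627.847.
√((H+B)/B) = √((20.9+48.7)/48.7) = 1.1955.
Q* ≈ 750.574.

Q* ≈ 751 vials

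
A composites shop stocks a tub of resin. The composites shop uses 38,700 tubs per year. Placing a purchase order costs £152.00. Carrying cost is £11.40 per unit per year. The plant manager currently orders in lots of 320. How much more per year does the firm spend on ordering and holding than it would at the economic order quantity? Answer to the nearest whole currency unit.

EOQ = √(2DS/H) = √(2 × 38,700 × 152 / 11.4) ≈ 1015.87.
Cost at Q* = (D/Q*)S + (Q*/2)H = √(2DSH) ≈ £11,580.96.
Cost at Q = 320: (38,700/320)×152 + (320/2)×11.4 = £18,382.50 + £1,824.00 = £20,206.50.
Excess = £20,206.50 − £11,580.96 = £8,625.54.

Extra cost ≈ £8,626 per year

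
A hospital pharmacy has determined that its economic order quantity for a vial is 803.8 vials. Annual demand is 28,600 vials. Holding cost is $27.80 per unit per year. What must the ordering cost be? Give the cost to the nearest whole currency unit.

S ≈ $314

The basic EOQ model gives Q* = √(2DS/H); rearrange for the unknown.
From Q* = √(2DS/H): S = Q*²H / (2D) = 803.8² × 27.8 / (2 × 28,600) = 314.0109.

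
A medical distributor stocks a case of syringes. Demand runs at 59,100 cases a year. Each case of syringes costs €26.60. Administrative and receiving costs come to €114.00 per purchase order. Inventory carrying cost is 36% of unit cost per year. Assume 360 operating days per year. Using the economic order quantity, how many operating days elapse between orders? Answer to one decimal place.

Holding cost H = 0.36 × €26.60 = €9.5760 per unit per year.
EOQ = √(2DS/H) = √(2 × 59,100 × 114 / 9.576) ≈ 1186.23.
Cycle time = Q*/D × 360 = 1186.23 / 59,100 × 360 ≈ 7.226 days.

T ≈ 7.2 days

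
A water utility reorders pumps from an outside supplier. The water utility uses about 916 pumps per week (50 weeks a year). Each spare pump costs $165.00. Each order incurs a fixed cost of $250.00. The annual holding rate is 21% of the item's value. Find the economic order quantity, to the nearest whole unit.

Annual demand D = 916 × 50 = 45,800.
Holding cost H = 0.21 × $165.00 = $34.6500 per unit per year.
EOQ = √(2DS / H) = √(2 × 45,800 × 250 / 34.65).
= √(22,900,000 / 34.65) = √660,894.6609 ≈ 812.954.

Q* ≈ 813 pumps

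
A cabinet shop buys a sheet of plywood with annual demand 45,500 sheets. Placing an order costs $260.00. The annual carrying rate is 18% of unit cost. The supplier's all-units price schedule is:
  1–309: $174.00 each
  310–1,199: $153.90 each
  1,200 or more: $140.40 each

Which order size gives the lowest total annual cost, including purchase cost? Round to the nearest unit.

Holding cost per unit per year at price C is H = 0.18·C.
For each price level, check whether its EOQ is feasible; otherwise the best quantity at that price is the breakpoint.
Tier 1 ($174.00): EOQ = 869.2 exceeds tier's upper bound 309, so this tier is dominated.
EOQ at $153.90 = 924.2 (feasible in tier 2): TC = 45,500×$153.90 + (45,500/924.2)×260 + (924.2/2)×0.18×$153.90 = $7,028,051.35.
EOQ at $140.40 = 967.6 < 1200, so use break Q=1200: TC = 45,500×$140.40 + (45,500/1200.0)×260 + (1200.0/2)×0.18×$140.40 = $6,413,221.53.
Lowest total cost is $6,413,221.53 at Q = 1200.0.

Q* ≈ 1,200 sheets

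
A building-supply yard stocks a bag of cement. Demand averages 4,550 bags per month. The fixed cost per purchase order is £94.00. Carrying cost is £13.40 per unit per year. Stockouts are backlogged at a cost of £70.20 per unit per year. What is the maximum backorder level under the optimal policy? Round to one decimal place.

Annual demand D = 4,550 × 12 = 54,600.
With planned backorders, Q* = √(2DS/H) · √((H+B)/B).
√(2DS/H) = √(2 × 54,600 × 94 / 13.4) = 875.231.
√((H+B)/B) = √((13.4+70.2)/70.2) = 1.0913.
Q* ≈ 955.119.
S* = Q* · H/(H+B) = 955.119 × 13.4/83.6 ≈ 153.093.

S* ≈ 153.1 bags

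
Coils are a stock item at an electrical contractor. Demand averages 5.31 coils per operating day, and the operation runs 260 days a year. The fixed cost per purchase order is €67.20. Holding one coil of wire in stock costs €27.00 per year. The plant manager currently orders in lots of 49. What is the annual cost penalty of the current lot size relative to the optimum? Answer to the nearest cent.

Annual demand D = 5.31 × 260 = 1,380.6.
EOQ = √(2DS/H) = √(2 × 1,380.6 × 67.2 / 27) ≈ 82.90.
Cost at Q* = (D/Q*)S + (Q*/2)H = √(2DSH) ≈ €2,238.29.
Cost at Q = 49: (1,380.6/49)×67.2 + (49/2)×27 = €1,893.39 + €661.50 = €2,554.89.
Excess = €2,554.89 − €2,238.29 = €316.61.

Extra cost ≈ €316.61 per year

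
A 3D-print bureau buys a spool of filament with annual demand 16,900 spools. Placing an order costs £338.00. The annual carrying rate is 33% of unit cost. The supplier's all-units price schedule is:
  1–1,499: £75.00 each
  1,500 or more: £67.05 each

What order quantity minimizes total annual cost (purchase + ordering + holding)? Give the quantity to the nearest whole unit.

Q* ≈ 1,500 spools

Holding cost per unit per year at price C is H = 0.33·C.
For each price level, check whether its EOQ is feasible; otherwise the best quantity at that price is the breakpoint.
EOQ at £75.00 = 679.4 (feasible in tier 1): TC = 16,900×£75.00 + (16,900/679.4)×338 + (679.4/2)×0.33×£75.00 = £1,284,315.29.
EOQ at £67.05 = 718.6 < 1500, so use break Q=1500: TC = 16,900×£67.05 + (16,900/1500.0)×338 + (1500.0/2)×0.33×£67.05 = £1,153,548.01.
Lowest total cost is £1,153,548.01 at Q = 1500.0.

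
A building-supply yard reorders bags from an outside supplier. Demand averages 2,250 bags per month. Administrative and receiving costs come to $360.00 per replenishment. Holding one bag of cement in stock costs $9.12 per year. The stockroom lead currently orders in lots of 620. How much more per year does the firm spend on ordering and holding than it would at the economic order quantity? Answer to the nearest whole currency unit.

Extra cost ≈ $5,189 per year

Annual demand D = 2,250 × 12 = 27,000.
EOQ = √(2DS/H) = √(2 × 27,000 × 360 / 9.12) ≈ 1459.99.
Cost at Q* = (D/Q*)S + (Q*/2)H = √(2DSH) ≈ $13,315.13.
Cost at Q = 620: (27,000/620)×360 + (620/2)×9.12 = $15,677.42 + $2,827.20 = $18,504.62.
Excess = $18,504.62 − $13,315.13 = $5,189.49.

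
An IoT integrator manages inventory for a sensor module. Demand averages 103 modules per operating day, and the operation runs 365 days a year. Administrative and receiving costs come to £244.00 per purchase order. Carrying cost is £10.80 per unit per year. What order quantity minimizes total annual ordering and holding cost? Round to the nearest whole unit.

Annual demand D = 103 × 365 = 37,595.
EOQ = √(2DS / H) = √(2 × 37,595 × 244 / 10.8).
= √(18,346,360 / 10.8) = √1,698,737.037 ≈ 1303.356.

Q* ≈ 1,303 modules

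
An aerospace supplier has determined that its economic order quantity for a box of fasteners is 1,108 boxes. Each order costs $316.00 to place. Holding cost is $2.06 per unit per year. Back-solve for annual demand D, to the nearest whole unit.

The basic EOQ model gives Q* = √(2DS/H); rearrange for the unknown.
From Q* = √(2DS/H): D = Q*²H / (2S) = 1,108² × 2.06 / (2 × 316) = 4001.563.

D ≈ 4,002 boxes per year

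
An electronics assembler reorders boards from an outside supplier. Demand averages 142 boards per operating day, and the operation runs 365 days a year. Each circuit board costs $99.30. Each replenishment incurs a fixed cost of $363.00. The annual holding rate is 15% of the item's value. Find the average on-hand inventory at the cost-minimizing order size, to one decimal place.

Average inventory ≈ 794.7 boards

Annual demand D = 142 × 365 = 51,830.
Holding cost H = 0.15 × $99.30 = $14.8950 per unit per year.
The optimal lot size = √(2DS/H) = √(2 × 51,830 × 363 / 14.895) ≈ 1589.42.
Average inventory = Q*/2 ≈ 1589.42 / 2 = 794.710.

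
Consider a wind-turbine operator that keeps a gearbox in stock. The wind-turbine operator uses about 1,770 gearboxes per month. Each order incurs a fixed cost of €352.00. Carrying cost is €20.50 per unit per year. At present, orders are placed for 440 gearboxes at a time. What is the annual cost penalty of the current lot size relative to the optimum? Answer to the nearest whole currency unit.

Annual demand D = 1,770 × 12 = 21,240.
EOQ = √(2DS/H) = √(2 × 21,240 × 352 / 20.5) ≈ 854.06.
Cost at Q* = (D/Q*)S + (Q*/2)H = √(2DSH) ≈ €17,508.16.
Cost at Q = 440: (21,240/440)×352 + (440/2)×20.5 = €16,992.00 + €4,510.00 = €21,502.00.
Excess = €21,502.00 − €17,508.16 = €3,993.84.

Extra cost ≈ €3,994 per year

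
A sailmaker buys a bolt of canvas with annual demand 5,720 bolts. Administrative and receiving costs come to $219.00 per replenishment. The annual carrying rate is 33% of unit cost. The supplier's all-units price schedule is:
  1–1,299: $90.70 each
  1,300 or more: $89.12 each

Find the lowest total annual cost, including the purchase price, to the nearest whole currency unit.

TC* ≈ $527,464

Holding cost per unit per year at price C is H = 0.33·C.
For each price level, check whether its EOQ is feasible; otherwise the best quantity at that price is the breakpoint.
EOQ at $90.70 = 289.3 (feasible in tier 1): TC = 5,720×$90.70 + (5,720/289.3)×219 + (289.3/2)×0.33×$90.70 = $527,463.56.
EOQ at $89.12 = 291.9 < 1300, so use break Q=1300: TC = 5,720×$89.12 + (5,720/1300.0)×219 + (1300.0/2)×0.33×$89.12 = $529,846.24.
Lowest total cost among the candidates is at Q = 289.3.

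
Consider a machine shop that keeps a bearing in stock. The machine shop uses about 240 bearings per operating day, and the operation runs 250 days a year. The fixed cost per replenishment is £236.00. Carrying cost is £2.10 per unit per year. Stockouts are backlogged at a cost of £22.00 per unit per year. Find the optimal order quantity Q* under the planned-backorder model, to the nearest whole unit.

Annual demand D = 240 × 250 = 60,000.
With planned backorders, Q* = √(2DS/H) · √((H+B)/B).
√(2DS/H) = √(2 × 60,000 × 236 / 2.1) = 3672.290.
√((H+B)/B) = √((2.1+22)/22) = 1.0466.
Q* ≈ 3843.564.

Q* ≈ 3,844 bearings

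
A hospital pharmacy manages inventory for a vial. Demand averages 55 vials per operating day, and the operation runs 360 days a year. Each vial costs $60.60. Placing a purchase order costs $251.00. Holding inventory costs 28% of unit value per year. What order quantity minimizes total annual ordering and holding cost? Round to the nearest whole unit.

Annual demand D = 55 × 360 = 19,800.
Holding cost H = 0.28 × $60.60 = $16.9680 per unit per year.
EOQ = √(2DS / H) = √(2 × 19,800 × 251 / 16.968).
= √(9,939,600 / 16.968) = √585,785.0071 ≈ 765.366.

Q* ≈ 765 vials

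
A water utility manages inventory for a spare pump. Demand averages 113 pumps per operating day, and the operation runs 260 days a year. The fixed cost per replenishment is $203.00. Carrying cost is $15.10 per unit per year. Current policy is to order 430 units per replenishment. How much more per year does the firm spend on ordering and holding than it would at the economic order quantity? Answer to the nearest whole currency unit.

Annual demand D = 113 × 260 = 29,380.
EOQ = √(2DS/H) = √(2 × 29,380 × 203 / 15.1) ≈ 888.79.
Cost at Q* = (D/Q*)S + (Q*/2)H = √(2DSH) ≈ $13,420.77.
Cost at Q = 430: (29,380/430)×203 + (430/2)×15.1 = $13,870.09 + $3,246.50 = $17,116.59.
Excess = $17,116.59 − $13,420.77 = $3,695.82.

Extra cost ≈ $3,696 per year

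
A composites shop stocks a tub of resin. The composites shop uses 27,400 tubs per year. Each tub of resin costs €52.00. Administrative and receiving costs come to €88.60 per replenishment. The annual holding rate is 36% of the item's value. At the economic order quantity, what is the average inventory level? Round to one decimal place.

Average inventory ≈ 254.6 tubs

Holding cost H = 0.36 × €52.00 = €18.7200 per unit per year.
Q* = √(2DS/H) = √(2 × 27,400 × 88.6 / 18.72) ≈ 509.28.
Average inventory = Q*/2 ≈ 509.28 / 2 = 254.639.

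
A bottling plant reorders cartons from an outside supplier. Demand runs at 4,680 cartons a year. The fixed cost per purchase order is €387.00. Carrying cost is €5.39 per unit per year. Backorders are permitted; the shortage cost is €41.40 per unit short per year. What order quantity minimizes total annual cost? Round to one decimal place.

Q* ≈ 871.5 cartons

With planned backorders, Q* = √(2DS/H) · √((H+B)/B).
√(2DS/H) = √(2 × 4,680 × 387 / 5.39) = 819.783.
√((H+B)/B) = √((5.39+41.4)/41.4) = 1.0631.
Q* ≈ 871.516.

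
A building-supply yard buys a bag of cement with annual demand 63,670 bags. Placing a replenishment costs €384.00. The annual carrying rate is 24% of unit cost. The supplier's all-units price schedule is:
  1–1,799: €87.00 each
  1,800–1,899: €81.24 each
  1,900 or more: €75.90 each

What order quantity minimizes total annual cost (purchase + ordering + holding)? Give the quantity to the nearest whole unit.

Q* ≈ 1,900 bags

Holding cost per unit per year at price C is H = 0.24·C.
Evaluate total cost at each tier's feasible EOQ or, if the EOQ is below the tier, at the tier's minimum quantity.
EOQ at €87.00 = 1530.3 (feasible in tier 1): TC = 63,670×€87.00 + (63,670/1530.3)×384 + (1530.3/2)×0.24×€87.00 = €5,571,243.12.
EOQ at €81.24 = 1583.6 < 1800, so use break Q=1800: TC = 63,670×€81.24 + (63,670/1800.0)×384 + (1800.0/2)×0.24×€81.24 = €5,203,681.57.
EOQ at €75.90 = 1638.4 < 1900, so use break Q=1900: TC = 63,670×€75.90 + (63,670/1900.0)×384 + (1900.0/2)×0.24×€75.90 = €4,862,726.24.
Lowest total cost is €4,862,726.24 at Q = 1900.0.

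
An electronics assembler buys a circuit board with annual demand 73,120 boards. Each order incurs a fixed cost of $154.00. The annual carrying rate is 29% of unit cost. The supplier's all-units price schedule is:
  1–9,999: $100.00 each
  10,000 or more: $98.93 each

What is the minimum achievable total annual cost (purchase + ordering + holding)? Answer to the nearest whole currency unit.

TC* ≈ $7,337,556

Holding cost per unit per year at price C is H = 0.29·C.
Evaluate total cost at each tier's feasible EOQ or, if the EOQ is below the tier, at the tier's minimum quantity.
EOQ at $100.00 = 881.2 (feasible in tier 1): TC = 73,120×$100.00 + (73,120/881.2)×154 + (881.2/2)×0.29×$100.00 = $7,337,555.97.
EOQ at $98.93 = 886.0 < 10000, so use break Q=10000: TC = 73,120×$98.93 + (73,120/10000.0)×154 + (10000.0/2)×0.29×$98.93 = $7,378,336.15.
Lowest total cost among the candidates is at Q = 881.2.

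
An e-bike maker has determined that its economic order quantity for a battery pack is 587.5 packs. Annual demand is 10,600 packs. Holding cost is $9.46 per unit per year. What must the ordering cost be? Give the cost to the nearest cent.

Squaring Q* = √(2DS/H) gives Q*² = 2DS/H.
From Q* = √(2DS/H): S = Q*²H / (2D) = 587.5² × 9.46 / (2 × 10,600) = 154.0178.

S ≈ $154.02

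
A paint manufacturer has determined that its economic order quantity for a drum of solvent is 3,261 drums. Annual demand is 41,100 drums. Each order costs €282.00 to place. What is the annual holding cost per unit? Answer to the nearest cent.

Invert the EOQ relation Q*² = 2DS/H.
From Q* = √(2DS/H): H = 2DS / Q*² = 2 × 41,100 × 282 / 3,261² = 2.1798.

H ≈ €2.18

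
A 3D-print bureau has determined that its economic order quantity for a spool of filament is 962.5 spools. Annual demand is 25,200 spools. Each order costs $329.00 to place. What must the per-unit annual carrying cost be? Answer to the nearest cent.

Invert the EOQ relation Q*² = 2DS/H.
From Q* = √(2DS/H): H = 2DS / Q*² = 2 × 25,200 × 329 / 962.5² = 17.8988.

H ≈ $17.90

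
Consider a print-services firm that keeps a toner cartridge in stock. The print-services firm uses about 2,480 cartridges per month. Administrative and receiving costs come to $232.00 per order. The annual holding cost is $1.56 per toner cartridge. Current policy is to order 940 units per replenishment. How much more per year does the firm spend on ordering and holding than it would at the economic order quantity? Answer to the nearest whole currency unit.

Annual demand D = 2,480 × 12 = 29,760.
EOQ = √(2DS/H) = √(2 × 29,760 × 232 / 1.56) ≈ 2975.18.
Cost at Q* = (D/Q*)S + (Q*/2)H = √(2DSH) ≈ $4,641.28.
Cost at Q = 940: (29,760/940)×232 + (940/2)×1.56 = $7,345.02 + $733.20 = $8,078.22.
Excess = $8,078.22 − $4,641.28 = $3,436.94.

Extra cost ≈ $3,437 per year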